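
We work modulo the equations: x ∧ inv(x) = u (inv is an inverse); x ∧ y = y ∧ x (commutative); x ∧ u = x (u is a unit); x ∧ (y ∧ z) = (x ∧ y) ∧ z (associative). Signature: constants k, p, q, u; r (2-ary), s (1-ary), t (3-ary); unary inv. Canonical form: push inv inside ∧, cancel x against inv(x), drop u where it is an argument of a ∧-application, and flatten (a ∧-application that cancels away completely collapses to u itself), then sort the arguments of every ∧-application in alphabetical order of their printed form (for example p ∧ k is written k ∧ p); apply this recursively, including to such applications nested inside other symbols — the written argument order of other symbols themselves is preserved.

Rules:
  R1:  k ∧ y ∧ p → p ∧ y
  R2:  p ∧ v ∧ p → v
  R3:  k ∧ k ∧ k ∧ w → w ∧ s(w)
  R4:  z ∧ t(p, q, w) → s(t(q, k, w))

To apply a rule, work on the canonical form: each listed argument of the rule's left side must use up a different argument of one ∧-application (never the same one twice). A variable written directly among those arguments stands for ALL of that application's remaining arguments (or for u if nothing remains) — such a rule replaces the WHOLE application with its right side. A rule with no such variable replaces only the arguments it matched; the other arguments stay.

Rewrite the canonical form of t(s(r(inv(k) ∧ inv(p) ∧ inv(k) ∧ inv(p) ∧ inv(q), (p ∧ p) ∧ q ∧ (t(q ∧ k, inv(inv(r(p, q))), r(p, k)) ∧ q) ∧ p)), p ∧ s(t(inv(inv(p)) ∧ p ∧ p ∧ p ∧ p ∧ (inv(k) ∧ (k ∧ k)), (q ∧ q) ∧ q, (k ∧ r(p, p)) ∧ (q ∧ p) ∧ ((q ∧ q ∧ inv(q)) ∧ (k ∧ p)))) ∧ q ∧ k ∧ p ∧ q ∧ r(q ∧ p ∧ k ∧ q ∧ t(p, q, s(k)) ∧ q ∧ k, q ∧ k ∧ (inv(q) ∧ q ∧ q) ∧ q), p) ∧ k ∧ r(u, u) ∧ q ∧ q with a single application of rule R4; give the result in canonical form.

Canonical form:  k ∧ q ∧ q ∧ r(u, u) ∧ t(s(r(inv(k) ∧ inv(k) ∧ inv(p) ∧ inv(p) ∧ inv(q), p ∧ p ∧ p ∧ q ∧ q ∧ t(k ∧ q, r(p, q), r(p, k)))), k ∧ p ∧ p ∧ q ∧ q ∧ r(k ∧ k ∧ p ∧ q ∧ q ∧ q ∧ t(p, q, s(k)), k ∧ q ∧ q ∧ q) ∧ s(t(k ∧ p ∧ p ∧ p ∧ p ∧ p, q ∧ q ∧ q, k ∧ k ∧ p ∧ p ∧ q ∧ q ∧ r(p, p))), p)
Apply R4:  consuming t(p, q, s(k));  w := s(k), z := k ∧ k ∧ p ∧ q ∧ q ∧ q
The extension variable absorbs all remaining arguments, so the whole application is rewritten.
New term:  k ∧ q ∧ q ∧ r(u, u) ∧ t(s(r(inv(k) ∧ inv(k) ∧ inv(p) ∧ inv(p) ∧ inv(q), p ∧ p ∧ p ∧ q ∧ q ∧ t(k ∧ q, r(p, q), r(p, k)))), k ∧ p ∧ p ∧ q ∧ q ∧ r(s(t(q, k, s(k))), k ∧ q ∧ q ∧ q) ∧ s(t(k ∧ p ∧ p ∧ p ∧ p ∧ p, q ∧ q ∧ q, k ∧ k ∧ p ∧ p ∧ q ∧ q ∧ r(p, p))), p)

Answer: k ∧ q ∧ q ∧ r(u, u) ∧ t(s(r(inv(k) ∧ inv(k) ∧ inv(p) ∧ inv(p) ∧ inv(q), p ∧ p ∧ p ∧ q ∧ q ∧ t(k ∧ q, r(p, q), r(p, k)))), k ∧ p ∧ p ∧ q ∧ q ∧ r(s(t(q, k, s(k))), k ∧ q ∧ q ∧ q) ∧ s(t(k ∧ p ∧ p ∧ p ∧ p ∧ p, q ∧ q ∧ q, k ∧ k ∧ p ∧ p ∧ q ∧ q ∧ r(p, p))), p)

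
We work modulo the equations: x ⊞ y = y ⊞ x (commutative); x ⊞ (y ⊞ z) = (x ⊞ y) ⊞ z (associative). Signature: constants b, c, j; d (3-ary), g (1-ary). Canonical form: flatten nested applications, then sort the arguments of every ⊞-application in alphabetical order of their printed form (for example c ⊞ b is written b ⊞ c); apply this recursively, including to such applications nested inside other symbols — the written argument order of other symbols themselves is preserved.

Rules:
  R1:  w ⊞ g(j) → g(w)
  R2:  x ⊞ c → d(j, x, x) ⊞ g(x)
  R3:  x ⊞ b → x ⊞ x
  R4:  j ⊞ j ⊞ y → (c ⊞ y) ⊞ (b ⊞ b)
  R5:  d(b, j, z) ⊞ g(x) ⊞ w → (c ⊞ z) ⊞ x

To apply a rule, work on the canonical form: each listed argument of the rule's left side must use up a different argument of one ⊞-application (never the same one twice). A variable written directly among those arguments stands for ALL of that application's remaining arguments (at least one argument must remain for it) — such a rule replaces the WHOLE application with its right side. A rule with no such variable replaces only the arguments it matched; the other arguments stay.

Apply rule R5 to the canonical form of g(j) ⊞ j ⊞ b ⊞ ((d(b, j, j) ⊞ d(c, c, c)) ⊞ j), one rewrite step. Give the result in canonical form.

Canonical form:  b ⊞ d(b, j, j) ⊞ d(c, c, c) ⊞ g(j) ⊞ j ⊞ j
Apply R5:  consuming d(b, j, j), g(j);  w := b ⊞ d(c, c, c) ⊞ j ⊞ j, x := j, z := j
Every leftover argument binds to the variable; the entire application is replaced.
New term:  c ⊞ j ⊞ j

Answer: c ⊞ j ⊞ j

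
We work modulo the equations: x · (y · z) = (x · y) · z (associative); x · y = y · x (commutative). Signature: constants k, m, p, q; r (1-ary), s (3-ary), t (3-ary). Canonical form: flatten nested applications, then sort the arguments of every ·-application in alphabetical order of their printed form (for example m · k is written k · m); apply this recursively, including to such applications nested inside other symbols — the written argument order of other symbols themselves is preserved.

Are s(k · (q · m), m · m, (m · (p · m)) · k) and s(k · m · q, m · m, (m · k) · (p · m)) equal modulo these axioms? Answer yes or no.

Answer: yes — both canonical forms are s(k · m · q, m · m, k · m · m · p)

Derivation:
Left:  s(k · (q · m), m · m, (m · (p · m)) · k)
  Focus inside:  (m · (p · m)) · k
  Un-nest:  m · p · m · k
  Order the arguments:  k · m · m · p
  Put back:  s(k · m · q, m · m, k · m · m · p)
Right:  s(k · m · q, m · m, (m · k) · (p · m))
  Work inside:  (m · k) · (p · m)
  Un-nest:  m · k · p · m
  Sort arguments:  k · m · m · p
  Rebuild:  s(k · m · q, m · m, k · m · m · p)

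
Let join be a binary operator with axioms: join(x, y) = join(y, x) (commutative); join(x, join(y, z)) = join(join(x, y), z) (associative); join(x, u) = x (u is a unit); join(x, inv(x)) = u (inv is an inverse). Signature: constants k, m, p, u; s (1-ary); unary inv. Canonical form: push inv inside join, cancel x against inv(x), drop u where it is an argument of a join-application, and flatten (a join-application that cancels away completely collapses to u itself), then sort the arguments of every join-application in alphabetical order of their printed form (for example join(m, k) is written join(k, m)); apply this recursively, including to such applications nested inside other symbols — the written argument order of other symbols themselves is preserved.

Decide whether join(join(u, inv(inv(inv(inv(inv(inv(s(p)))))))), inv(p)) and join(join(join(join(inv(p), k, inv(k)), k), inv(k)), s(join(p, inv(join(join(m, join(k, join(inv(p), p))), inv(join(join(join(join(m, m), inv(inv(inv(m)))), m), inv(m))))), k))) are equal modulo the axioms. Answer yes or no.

Left:  join(join(u, inv(inv(inv(inv(inv(inv(s(p)))))))), inv(p))
  Push inv inside:  distribute inv over join and collapse double inv
  Collect terms:  join(s(p), inv(p))
  Sort arguments:  join(inv(p), s(p))
Right:  join(join(join(join(inv(p), k, inv(k)), k), inv(k)), s(join(p, inv(join(join(m, join(k, join(inv(p), p))), inv(join(join(join(join(m, m), inv(inv(inv(m)))), m), inv(m))))), k)))
  Push inv inside:  distribute inv over join and collapse double inv
  Inverses cancel:  k cancels
  Collect:  join(inv(p), s(p))

Answer: yes — both canonical forms are join(inv(p), s(p))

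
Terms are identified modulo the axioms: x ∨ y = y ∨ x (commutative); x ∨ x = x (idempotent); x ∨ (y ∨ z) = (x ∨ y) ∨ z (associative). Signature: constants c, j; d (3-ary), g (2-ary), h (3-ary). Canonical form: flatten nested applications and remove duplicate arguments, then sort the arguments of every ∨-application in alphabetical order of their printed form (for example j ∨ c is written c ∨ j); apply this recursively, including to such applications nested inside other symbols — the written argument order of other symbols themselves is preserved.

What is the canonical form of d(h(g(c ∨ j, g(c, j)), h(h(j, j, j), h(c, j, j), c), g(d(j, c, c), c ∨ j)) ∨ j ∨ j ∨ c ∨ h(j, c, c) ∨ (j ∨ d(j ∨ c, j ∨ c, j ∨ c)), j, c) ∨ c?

Inside:  d(h(g(c ∨ j, g(c, j)), h(h(j, j, j), h(c, j, j), c), g(d(j, c, c), c ∨ j)) ∨ j ∨ j ∨ c ∨ h(j, c, c) ∨ (j ∨ d(j ∨ c, j ∨ c, j ∨ c)), j, c)  →  d(c ∨ d(c ∨ j, c ∨ j, c ∨ j) ∨ h(g(c ∨ j, g(c, j)), h(h(j, j, j), h(c, j, j), c), g(d(j, c, c), c ∨ j)) ∨ h(j, c, c) ∨ j, j, c)
Sort arguments:  c ∨ d(c ∨ d(c ∨ j, c ∨ j, c ∨ j) ∨ h(g(c ∨ j, g(c, j)), h(h(j, j, j), h(c, j, j), c), g(d(j, c, c), c ∨ j)) ∨ h(j, c, c) ∨ j, j, c)

Answer: c ∨ d(c ∨ d(c ∨ j, c ∨ j, c ∨ j) ∨ h(g(c ∨ j, g(c, j)), h(h(j, j, j), h(c, j, j), c), g(d(j, c, c), c ∨ j)) ∨ h(j, c, c) ∨ j, j, c)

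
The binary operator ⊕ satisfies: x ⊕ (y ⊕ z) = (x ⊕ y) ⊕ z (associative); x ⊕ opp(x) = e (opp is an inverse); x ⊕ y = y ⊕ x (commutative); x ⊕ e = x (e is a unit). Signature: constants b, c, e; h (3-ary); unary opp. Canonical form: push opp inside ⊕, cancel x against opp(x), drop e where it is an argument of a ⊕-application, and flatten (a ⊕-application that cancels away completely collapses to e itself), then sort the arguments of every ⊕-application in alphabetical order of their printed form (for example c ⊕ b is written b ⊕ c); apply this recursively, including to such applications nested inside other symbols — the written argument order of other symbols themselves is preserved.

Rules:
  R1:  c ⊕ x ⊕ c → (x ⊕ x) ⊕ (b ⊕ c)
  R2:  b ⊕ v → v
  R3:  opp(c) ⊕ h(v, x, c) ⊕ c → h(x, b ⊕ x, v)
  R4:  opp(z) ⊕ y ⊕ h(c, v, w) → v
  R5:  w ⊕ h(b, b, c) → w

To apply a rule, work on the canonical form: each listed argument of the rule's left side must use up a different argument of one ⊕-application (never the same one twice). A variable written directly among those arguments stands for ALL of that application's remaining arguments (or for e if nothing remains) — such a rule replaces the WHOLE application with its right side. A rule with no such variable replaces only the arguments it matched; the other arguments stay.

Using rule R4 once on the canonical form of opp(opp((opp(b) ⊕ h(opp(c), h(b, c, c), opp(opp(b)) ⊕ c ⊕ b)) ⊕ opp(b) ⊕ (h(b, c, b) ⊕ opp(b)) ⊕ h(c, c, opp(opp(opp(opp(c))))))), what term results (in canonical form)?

Answer: c

Derivation:
Canonical form:  h(b, c, b) ⊕ h(c, c, c) ⊕ h(opp(c), h(b, c, c), b ⊕ b ⊕ c) ⊕ opp(b) ⊕ opp(b) ⊕ opp(b)
Match R4:  consume h(c, c, c), opp(b);  v := c, w := c, y := h(b, c, b) ⊕ h(opp(c), h(b, c, c), b ⊕ b ⊕ c) ⊕ opp(b) ⊕ opp(b), z := b
The extension variable absorbs all remaining arguments, so the whole application is rewritten.
New term:  c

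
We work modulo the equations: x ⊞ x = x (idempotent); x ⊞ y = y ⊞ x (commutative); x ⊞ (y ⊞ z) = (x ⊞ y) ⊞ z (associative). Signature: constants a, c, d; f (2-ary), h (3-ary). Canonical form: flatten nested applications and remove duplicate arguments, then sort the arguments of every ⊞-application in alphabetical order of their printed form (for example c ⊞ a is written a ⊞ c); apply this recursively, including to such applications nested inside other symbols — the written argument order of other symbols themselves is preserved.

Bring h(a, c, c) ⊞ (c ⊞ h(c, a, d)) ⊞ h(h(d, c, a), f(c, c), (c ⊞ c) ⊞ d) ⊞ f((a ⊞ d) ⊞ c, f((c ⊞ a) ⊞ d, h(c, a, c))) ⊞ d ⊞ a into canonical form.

Un-nest:  h(a, c, c) ⊞ c ⊞ h(c, a, d) ⊞ h(h(d, c, a), f(c, c), (c ⊞ c) ⊞ d) ⊞ f((a ⊞ d) ⊞ c, f((c ⊞ a) ⊞ d, h(c, a, c))) ⊞ d ⊞ a
Inside:  h(h(d, c, a), f(c, c), (c ⊞ c) ⊞ d)  →  h(h(d, c, a), f(c, c), c ⊞ d)
Simplify inside:  f((a ⊞ d) ⊞ c, f((c ⊞ a) ⊞ d, h(c, a, c)))  →  f(a ⊞ c ⊞ d, f(a ⊞ c ⊞ d, h(c, a, c)))
Order the arguments:  a ⊞ c ⊞ d ⊞ f(a ⊞ c ⊞ d, f(a ⊞ c ⊞ d, h(c, a, c))) ⊞ h(a, c, c) ⊞ h(c, a, d) ⊞ h(h(d, c, a), f(c, c), c ⊞ d)

Answer: a ⊞ c ⊞ d ⊞ f(a ⊞ c ⊞ d, f(a ⊞ c ⊞ d, h(c, a, c))) ⊞ h(a, c, c) ⊞ h(c, a, d) ⊞ h(h(d, c, a), f(c, c), c ⊞ d)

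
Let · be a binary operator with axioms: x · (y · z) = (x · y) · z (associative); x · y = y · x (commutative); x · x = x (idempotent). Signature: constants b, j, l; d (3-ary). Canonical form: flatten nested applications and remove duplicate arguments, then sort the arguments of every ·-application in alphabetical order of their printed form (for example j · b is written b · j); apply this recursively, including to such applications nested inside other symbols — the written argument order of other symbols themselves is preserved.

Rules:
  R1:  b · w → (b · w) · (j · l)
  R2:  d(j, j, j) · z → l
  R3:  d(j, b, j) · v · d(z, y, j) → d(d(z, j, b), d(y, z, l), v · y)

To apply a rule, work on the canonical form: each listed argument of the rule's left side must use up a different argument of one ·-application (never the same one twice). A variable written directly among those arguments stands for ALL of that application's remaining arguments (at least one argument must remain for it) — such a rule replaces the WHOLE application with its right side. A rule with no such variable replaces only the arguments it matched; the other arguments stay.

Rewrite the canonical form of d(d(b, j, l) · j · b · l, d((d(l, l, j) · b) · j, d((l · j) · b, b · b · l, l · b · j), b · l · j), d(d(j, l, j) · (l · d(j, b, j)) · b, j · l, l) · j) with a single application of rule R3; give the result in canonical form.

Answer: d(b · d(b, j, l) · j · l, d(b · d(l, l, j) · j, d(b · j · l, b · l, b · j · l), b · j · l), d(d(d(j, j, b), d(l, j, l), b · l), j · l, l) · j)

Derivation:
Canonical form:  d(b · d(b, j, l) · j · l, d(b · d(l, l, j) · j, d(b · j · l, b · l, b · j · l), b · j · l), d(b · d(j, b, j) · d(j, l, j) · l, j · l, l) · j)
R3 matches:  uses d(j, b, j), d(j, l, j);  v := b · l, y := l, z := j
The extension variable absorbs all remaining arguments, so the whole application is rewritten.
Giving:  d(b · d(b, j, l) · j · l, d(b · d(l, l, j) · j, d(b · j · l, b · l, b · j · l), b · j · l), d(d(d(j, j, b), d(l, j, l), b · l), j · l, l) · j)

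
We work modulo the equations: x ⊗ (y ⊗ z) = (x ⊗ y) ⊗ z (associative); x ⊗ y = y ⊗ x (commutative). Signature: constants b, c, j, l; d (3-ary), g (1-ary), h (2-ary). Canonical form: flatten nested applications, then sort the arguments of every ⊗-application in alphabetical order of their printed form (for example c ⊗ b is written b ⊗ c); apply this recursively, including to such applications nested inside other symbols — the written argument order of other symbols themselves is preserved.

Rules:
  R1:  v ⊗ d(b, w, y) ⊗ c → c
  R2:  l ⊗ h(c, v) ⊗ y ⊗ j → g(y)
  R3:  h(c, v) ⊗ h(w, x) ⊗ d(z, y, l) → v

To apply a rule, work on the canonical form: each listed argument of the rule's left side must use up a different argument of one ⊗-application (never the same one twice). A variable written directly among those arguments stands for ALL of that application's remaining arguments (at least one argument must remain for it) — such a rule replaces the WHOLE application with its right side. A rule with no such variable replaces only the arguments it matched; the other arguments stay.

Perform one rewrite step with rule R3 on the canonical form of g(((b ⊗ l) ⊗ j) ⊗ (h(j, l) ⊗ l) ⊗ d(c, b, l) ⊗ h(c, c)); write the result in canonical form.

Canonical form:  g(b ⊗ d(c, b, l) ⊗ h(c, c) ⊗ h(j, l) ⊗ j ⊗ l ⊗ l)
Apply R3:  consuming d(c, b, l), h(c, c), h(j, l);  v := c, w := j, x := l, y := b, z := c
Result:  g(b ⊗ c ⊗ j ⊗ l ⊗ l)

Answer: g(b ⊗ c ⊗ j ⊗ l ⊗ l)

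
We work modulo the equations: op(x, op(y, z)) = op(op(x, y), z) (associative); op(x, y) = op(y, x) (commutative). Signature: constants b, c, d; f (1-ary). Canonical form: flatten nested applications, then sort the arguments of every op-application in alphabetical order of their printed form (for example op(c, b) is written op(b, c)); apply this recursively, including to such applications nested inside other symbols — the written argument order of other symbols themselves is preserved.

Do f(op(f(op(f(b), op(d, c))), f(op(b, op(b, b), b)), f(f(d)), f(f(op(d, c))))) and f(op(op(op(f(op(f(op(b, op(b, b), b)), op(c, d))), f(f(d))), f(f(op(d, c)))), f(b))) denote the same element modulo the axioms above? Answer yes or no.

Left:  f(op(f(op(f(b), op(d, c))), f(op(b, op(b, b), b)), f(f(d)), f(f(op(d, c)))))
  Focus inside:  op(f(op(f(b), op(d, c))), f(op(b, op(b, b), b)), f(f(d)), f(f(op(d, c))))
  Simplify inside:  f(op(f(b), op(d, c)))  →  f(op(c, d, f(b)))
  Canonicalize subterm:  f(op(b, op(b, b), b))  →  f(op(b, b, b, b))
  Canonicalize subterm:  f(f(op(d, c)))  →  f(f(op(c, d)))
  Sort:  op(f(f(d)), f(f(op(c, d))), f(op(b, b, b, b)), f(op(c, d, f(b))))
  Rebuild:  f(op(f(f(d)), f(f(op(c, d))), f(op(b, b, b, b)), f(op(c, d, f(b)))))
Right:  f(op(op(op(f(op(f(op(b, op(b, b), b)), op(c, d))), f(f(d))), f(f(op(d, c)))), f(b)))
  Descend into:  op(op(op(f(op(f(op(b, op(b, b), b)), op(c, d))), f(f(d))), f(f(op(d, c)))), f(b))
  Merge nested applications:  op(f(op(f(op(b, op(b, b), b)), op(c, d))), f(f(d)), f(f(op(d, c))), f(b))
  Canonicalize subterm:  f(op(f(op(b, op(b, b), b)), op(c, d)))  →  f(op(c, d, f(op(b, b, b, b))))
  Inside:  f(f(op(d, c)))  →  f(f(op(c, d)))
  Sort arguments:  op(f(b), f(f(d)), f(f(op(c, d))), f(op(c, d, f(op(b, b, b, b)))))
  Reassemble:  f(op(f(b), f(f(d)), f(f(op(c, d))), f(op(c, d, f(op(b, b, b, b))))))

Answer: no — f(op(f(f(d)), f(f(op(c, d))), f(op(b, b, b, b)), f(op(c, d, f(b))))) vs f(op(f(b), f(f(d)), f(f(op(c, d))), f(op(c, d, f(op(b, b, b, b))))))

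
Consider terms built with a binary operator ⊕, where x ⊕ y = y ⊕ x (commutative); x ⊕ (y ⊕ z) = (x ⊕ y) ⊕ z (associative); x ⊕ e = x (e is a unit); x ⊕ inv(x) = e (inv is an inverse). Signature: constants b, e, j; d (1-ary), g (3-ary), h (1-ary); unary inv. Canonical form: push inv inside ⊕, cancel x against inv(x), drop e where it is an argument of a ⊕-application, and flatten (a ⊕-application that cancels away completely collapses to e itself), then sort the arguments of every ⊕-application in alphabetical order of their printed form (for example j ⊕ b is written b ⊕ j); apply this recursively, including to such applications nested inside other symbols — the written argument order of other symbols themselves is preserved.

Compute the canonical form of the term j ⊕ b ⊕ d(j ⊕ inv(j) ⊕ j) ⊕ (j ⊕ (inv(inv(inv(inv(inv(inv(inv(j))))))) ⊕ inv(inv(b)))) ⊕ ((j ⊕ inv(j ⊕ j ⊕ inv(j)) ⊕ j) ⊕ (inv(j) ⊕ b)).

Answer: b ⊕ b ⊕ b ⊕ d(j) ⊕ j

Derivation:
Push inv inside:  distribute inv over ⊕ and collapse double inv
Collect terms:  j ⊕ b ⊕ b ⊕ b ⊕ d(j)
Order the arguments:  b ⊕ b ⊕ b ⊕ d(j) ⊕ j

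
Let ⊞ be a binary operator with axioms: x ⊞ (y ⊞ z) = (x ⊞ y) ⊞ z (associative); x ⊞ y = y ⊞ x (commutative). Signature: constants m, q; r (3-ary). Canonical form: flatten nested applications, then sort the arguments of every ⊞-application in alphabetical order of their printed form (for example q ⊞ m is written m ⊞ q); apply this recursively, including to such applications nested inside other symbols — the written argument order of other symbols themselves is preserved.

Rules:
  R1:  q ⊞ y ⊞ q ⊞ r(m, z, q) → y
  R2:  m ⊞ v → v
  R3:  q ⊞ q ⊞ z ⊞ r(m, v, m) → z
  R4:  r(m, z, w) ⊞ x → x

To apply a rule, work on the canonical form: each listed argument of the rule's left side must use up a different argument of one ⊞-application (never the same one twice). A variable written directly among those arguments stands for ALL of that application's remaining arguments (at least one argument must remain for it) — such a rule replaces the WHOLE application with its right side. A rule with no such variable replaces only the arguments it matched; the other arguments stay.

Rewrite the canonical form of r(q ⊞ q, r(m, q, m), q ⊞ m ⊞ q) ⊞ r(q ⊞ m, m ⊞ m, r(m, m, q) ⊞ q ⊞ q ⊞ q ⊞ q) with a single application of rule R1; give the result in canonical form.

Canonical form:  r(m ⊞ q, m ⊞ m, q ⊞ q ⊞ q ⊞ q ⊞ r(m, m, q)) ⊞ r(q ⊞ q, r(m, q, m), m ⊞ q ⊞ q)
Apply R1:  consuming q, q, r(m, m, q);  y := q ⊞ q, z := m
The variable takes the whole remainder — replace the entire application.
Result:  r(m ⊞ q, m ⊞ m, q ⊞ q) ⊞ r(q ⊞ q, r(m, q, m), m ⊞ q ⊞ q)

Answer: r(m ⊞ q, m ⊞ m, q ⊞ q) ⊞ r(q ⊞ q, r(m, q, m), m ⊞ q ⊞ q)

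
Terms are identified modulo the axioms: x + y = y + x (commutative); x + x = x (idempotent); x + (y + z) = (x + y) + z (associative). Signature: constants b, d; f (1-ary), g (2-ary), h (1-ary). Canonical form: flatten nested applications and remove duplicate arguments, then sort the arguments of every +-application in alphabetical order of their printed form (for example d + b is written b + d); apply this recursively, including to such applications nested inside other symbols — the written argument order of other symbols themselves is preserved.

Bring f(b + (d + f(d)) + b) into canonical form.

Work inside:  b + (d + f(d)) + b
Flatten:  b + d + f(d) + b
Idempotence:  drop duplicate b
Sort arguments:  b + d + f(d)
Reassemble:  f(b + d + f(d))

Answer: f(b + d + f(d))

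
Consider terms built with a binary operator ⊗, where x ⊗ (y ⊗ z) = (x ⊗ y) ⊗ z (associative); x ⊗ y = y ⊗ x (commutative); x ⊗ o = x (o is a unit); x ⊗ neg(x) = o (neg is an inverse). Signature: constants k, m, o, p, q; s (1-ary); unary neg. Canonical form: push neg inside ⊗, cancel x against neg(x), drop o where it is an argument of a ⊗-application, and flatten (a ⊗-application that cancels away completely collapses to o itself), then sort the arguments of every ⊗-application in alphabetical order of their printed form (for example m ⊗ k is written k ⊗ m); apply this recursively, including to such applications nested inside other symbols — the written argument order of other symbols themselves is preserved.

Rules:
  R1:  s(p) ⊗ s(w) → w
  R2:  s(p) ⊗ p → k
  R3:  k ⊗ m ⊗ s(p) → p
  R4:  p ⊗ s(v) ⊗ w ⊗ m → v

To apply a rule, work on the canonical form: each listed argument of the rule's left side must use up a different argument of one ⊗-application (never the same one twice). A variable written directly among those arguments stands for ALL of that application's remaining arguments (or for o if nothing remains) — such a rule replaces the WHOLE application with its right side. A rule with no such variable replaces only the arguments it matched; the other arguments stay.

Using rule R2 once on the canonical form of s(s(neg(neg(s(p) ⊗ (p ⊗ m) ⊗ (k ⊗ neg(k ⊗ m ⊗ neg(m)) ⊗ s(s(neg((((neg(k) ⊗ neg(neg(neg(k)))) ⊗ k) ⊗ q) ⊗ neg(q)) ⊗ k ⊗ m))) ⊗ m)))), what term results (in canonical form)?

Answer: s(s(k ⊗ m ⊗ m ⊗ s(s(k ⊗ k ⊗ m))))

Derivation:
Canonical form:  s(s(m ⊗ m ⊗ p ⊗ s(p) ⊗ s(s(k ⊗ k ⊗ m))))
Match R2:  consume p, s(p)
Giving:  s(s(k ⊗ m ⊗ m ⊗ s(s(k ⊗ k ⊗ m))))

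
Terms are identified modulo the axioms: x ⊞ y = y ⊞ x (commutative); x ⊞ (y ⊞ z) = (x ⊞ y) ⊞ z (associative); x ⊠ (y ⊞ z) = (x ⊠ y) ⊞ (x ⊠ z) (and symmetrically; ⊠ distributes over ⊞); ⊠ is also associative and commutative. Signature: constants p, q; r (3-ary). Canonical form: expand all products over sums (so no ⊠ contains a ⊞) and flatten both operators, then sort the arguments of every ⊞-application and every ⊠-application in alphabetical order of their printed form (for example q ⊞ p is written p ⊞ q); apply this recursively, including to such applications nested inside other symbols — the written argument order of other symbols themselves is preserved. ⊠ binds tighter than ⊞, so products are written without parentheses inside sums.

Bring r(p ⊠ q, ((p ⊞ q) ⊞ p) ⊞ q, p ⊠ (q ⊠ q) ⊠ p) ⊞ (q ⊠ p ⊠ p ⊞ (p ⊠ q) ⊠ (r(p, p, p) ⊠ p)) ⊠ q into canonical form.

Answer: p ⊠ p ⊠ q ⊠ q ⊞ p ⊠ p ⊠ q ⊠ q ⊠ r(p, p, p) ⊞ r(p ⊠ q, p ⊞ p ⊞ q ⊞ q, p ⊠ p ⊠ q ⊠ q)

Derivation:
Expand products over sums:  r(p ⊠ q, p ⊞ p ⊞ q ⊞ q, p ⊠ p ⊠ q ⊠ q) ⊞ p ⊠ p ⊠ q ⊠ q ⊞ p ⊠ p ⊠ q ⊠ q ⊠ r(p, p, p)
Sort arguments:  p ⊠ p ⊠ q ⊠ q ⊞ p ⊠ p ⊠ q ⊠ q ⊠ r(p, p, p) ⊞ r(p ⊠ q, p ⊞ p ⊞ q ⊞ q, p ⊠ p ⊠ q ⊠ q)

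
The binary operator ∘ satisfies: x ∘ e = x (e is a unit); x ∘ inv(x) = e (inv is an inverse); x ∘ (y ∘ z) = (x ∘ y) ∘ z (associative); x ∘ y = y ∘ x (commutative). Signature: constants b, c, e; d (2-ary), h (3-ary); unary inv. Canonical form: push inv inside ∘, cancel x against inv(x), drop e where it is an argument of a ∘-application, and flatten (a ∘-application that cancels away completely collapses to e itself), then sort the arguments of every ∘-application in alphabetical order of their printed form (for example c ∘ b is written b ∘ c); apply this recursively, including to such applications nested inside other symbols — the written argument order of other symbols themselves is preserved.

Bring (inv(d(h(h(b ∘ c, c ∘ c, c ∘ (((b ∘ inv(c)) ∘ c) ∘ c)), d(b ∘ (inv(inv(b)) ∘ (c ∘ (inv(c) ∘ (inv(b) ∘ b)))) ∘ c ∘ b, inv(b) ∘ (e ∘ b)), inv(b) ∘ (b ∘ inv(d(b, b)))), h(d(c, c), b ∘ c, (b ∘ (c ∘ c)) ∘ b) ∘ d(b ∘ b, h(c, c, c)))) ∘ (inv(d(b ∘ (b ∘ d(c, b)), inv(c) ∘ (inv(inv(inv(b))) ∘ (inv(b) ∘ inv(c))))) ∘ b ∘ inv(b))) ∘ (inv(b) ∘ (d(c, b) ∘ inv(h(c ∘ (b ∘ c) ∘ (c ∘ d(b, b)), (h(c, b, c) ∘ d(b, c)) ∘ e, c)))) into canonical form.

Answer: d(c, b) ∘ inv(b) ∘ inv(d(b ∘ b ∘ d(c, b), inv(b) ∘ inv(b) ∘ inv(c) ∘ inv(c))) ∘ inv(d(h(h(b ∘ c, c ∘ c, b ∘ c ∘ c), d(b ∘ b ∘ b ∘ c, e), inv(d(b, b))), d(b ∘ b, h(c, c, c)) ∘ h(d(c, c), b ∘ c, b ∘ b ∘ c ∘ c))) ∘ inv(h(b ∘ c ∘ c ∘ c ∘ d(b, b), d(b, c) ∘ h(c, b, c), c))

Derivation:
Push inv inside:  distribute inv over ∘ and collapse double inv
Combine occurrences:  inv(d(h(h(b ∘ c, c ∘ c, b ∘ c ∘ c), d(b ∘ b ∘ b ∘ c, e), inv(d(b, b))), d(b ∘ b, h(c, c, c)) ∘ h(d(c, c), b ∘ c, b ∘ b ∘ c ∘ c))) ∘ inv(d(b ∘ b ∘ d(c, b), inv(b) ∘ inv(b) ∘ inv(c) ∘ inv(c))) ∘ inv(b) ∘ d(c, b) ∘ inv(h(b ∘ c ∘ c ∘ c ∘ d(b, b), d(b, c) ∘ h(c, b, c), c))
Order the arguments:  d(c, b) ∘ inv(b) ∘ inv(d(b ∘ b ∘ d(c, b), inv(b) ∘ inv(b) ∘ inv(c) ∘ inv(c))) ∘ inv(d(h(h(b ∘ c, c ∘ c, b ∘ c ∘ c), d(b ∘ b ∘ b ∘ c, e), inv(d(b, b))), d(b ∘ b, h(c, c, c)) ∘ h(d(c, c), b ∘ c, b ∘ b ∘ c ∘ c))) ∘ inv(h(b ∘ c ∘ c ∘ c ∘ d(b, b), d(b, c) ∘ h(c, b, c), c))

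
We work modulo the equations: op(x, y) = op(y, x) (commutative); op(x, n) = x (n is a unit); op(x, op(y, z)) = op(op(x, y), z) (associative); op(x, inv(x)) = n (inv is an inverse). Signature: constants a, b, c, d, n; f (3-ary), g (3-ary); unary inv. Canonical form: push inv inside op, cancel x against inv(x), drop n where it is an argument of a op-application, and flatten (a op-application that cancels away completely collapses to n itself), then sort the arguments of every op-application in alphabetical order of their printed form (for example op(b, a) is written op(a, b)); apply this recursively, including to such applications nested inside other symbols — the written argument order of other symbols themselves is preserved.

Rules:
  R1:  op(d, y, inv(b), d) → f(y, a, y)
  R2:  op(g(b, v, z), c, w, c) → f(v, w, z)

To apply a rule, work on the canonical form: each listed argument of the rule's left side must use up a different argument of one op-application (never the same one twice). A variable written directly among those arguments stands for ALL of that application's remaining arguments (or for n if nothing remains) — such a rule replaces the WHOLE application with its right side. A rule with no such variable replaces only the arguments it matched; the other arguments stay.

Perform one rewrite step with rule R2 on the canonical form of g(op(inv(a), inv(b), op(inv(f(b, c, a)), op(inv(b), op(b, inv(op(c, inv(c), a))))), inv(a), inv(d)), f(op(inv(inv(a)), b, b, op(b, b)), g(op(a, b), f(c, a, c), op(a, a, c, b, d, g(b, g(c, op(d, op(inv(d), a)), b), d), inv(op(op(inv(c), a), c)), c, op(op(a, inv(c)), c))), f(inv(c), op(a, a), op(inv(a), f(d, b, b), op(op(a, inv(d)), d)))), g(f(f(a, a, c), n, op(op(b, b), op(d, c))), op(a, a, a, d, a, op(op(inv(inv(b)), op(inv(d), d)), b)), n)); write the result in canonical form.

Canonical form:  g(op(inv(a), inv(a), inv(a), inv(b), inv(d), inv(f(b, c, a))), f(op(a, b, b, b, b), g(op(a, b), f(c, a, c), op(a, a, b, c, c, d, g(b, g(c, a, b), d))), f(inv(c), op(a, a), f(d, b, b))), g(f(f(a, a, c), n, op(b, b, c, d)), op(a, a, a, a, b, b, d), n))
Match R2:  consume c, c, g(b, g(c, a, b), d);  v := g(c, a, b), w := op(a, a, b, d), z := d
The variable takes the whole remainder — replace the entire application.
New term:  g(op(inv(a), inv(a), inv(a), inv(b), inv(d), inv(f(b, c, a))), f(op(a, b, b, b, b), g(op(a, b), f(c, a, c), f(g(c, a, b), op(a, a, b, d), d)), f(inv(c), op(a, a), f(d, b, b))), g(f(f(a, a, c), n, op(b, b, c, d)), op(a, a, a, a, b, b, d), n))

Answer: g(op(inv(a), inv(a), inv(a), inv(b), inv(d), inv(f(b, c, a))), f(op(a, b, b, b, b), g(op(a, b), f(c, a, c), f(g(c, a, b), op(a, a, b, d), d)), f(inv(c), op(a, a), f(d, b, b))), g(f(f(a, a, c), n, op(b, b, c, d)), op(a, a, a, a, b, b, d), n))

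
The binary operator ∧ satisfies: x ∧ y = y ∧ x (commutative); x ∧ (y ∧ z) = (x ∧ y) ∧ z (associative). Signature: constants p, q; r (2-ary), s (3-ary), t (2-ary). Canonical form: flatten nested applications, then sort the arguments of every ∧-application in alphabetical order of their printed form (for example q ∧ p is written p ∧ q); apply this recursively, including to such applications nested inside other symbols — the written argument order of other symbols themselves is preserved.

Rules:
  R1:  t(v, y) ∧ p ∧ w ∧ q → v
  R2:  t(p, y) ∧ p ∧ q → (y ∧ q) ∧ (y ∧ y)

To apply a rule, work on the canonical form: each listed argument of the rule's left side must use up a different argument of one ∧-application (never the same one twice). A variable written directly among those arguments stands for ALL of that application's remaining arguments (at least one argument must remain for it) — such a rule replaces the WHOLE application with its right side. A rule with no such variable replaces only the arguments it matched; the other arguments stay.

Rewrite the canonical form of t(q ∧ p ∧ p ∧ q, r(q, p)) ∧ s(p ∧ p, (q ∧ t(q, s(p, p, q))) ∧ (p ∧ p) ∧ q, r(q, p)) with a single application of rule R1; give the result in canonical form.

Answer: s(p ∧ p, q, r(q, p)) ∧ t(p ∧ p ∧ q ∧ q, r(q, p))

Derivation:
Canonical form:  s(p ∧ p, p ∧ p ∧ q ∧ q ∧ t(q, s(p, p, q)), r(q, p)) ∧ t(p ∧ p ∧ q ∧ q, r(q, p))
Apply R1:  consuming p, q, t(q, s(p, p, q));  v := q, w := p ∧ q, y := s(p, p, q)
Every leftover argument binds to the variable; the entire application is replaced.
New term:  s(p ∧ p, q, r(q, p)) ∧ t(p ∧ p ∧ q ∧ q, r(q, p))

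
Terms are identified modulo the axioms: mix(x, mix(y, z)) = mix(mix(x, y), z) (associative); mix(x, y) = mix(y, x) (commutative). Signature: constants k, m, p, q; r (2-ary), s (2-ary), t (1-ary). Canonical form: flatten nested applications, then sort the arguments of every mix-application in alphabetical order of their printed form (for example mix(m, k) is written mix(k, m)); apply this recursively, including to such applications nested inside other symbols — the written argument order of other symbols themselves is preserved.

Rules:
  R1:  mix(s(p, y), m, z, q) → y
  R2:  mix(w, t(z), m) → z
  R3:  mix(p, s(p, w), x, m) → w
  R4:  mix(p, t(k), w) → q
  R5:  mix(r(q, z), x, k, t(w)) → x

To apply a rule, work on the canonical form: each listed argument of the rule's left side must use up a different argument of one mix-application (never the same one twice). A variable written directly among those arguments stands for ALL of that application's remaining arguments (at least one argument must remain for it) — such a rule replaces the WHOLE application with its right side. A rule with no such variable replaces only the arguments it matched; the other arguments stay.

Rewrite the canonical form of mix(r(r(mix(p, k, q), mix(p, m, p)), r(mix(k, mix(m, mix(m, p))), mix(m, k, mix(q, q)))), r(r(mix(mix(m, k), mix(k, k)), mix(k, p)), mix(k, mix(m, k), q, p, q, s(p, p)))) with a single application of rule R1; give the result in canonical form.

Answer: mix(r(r(mix(k, k, k, m), mix(k, p)), p), r(r(mix(k, p, q), mix(m, p, p)), r(mix(k, m, m, p), mix(k, m, q, q))))

Derivation:
Canonical form:  mix(r(r(mix(k, k, k, m), mix(k, p)), mix(k, k, m, p, q, q, s(p, p))), r(r(mix(k, p, q), mix(m, p, p)), r(mix(k, m, m, p), mix(k, m, q, q))))
R1 matches:  uses m, q, s(p, p);  y := p, z := mix(k, k, p, q)
The extension variable absorbs all remaining arguments, so the whole application is rewritten.
New term:  mix(r(r(mix(k, k, k, m), mix(k, p)), p), r(r(mix(k, p, q), mix(m, p, p)), r(mix(k, m, m, p), mix(k, m, q, q))))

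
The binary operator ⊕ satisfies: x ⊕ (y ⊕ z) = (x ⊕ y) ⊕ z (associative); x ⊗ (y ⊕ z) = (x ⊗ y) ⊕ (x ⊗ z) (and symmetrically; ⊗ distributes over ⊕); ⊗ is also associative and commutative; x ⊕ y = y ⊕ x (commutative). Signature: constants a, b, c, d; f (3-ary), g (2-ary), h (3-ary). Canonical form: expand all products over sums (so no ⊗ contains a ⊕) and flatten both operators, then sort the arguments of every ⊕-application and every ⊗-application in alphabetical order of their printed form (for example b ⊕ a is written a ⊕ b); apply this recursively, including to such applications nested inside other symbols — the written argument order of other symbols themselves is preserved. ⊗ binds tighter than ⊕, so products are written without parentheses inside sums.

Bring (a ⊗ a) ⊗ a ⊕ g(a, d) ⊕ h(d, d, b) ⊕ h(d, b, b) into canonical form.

Flatten:  a ⊗ a ⊗ a ⊕ g(a, d) ⊕ h(d, d, b) ⊕ h(d, b, b)
Sort:  a ⊗ a ⊗ a ⊕ g(a, d) ⊕ h(d, b, b) ⊕ h(d, d, b)

Answer: a ⊗ a ⊗ a ⊕ g(a, d) ⊕ h(d, b, b) ⊕ h(d, d, b)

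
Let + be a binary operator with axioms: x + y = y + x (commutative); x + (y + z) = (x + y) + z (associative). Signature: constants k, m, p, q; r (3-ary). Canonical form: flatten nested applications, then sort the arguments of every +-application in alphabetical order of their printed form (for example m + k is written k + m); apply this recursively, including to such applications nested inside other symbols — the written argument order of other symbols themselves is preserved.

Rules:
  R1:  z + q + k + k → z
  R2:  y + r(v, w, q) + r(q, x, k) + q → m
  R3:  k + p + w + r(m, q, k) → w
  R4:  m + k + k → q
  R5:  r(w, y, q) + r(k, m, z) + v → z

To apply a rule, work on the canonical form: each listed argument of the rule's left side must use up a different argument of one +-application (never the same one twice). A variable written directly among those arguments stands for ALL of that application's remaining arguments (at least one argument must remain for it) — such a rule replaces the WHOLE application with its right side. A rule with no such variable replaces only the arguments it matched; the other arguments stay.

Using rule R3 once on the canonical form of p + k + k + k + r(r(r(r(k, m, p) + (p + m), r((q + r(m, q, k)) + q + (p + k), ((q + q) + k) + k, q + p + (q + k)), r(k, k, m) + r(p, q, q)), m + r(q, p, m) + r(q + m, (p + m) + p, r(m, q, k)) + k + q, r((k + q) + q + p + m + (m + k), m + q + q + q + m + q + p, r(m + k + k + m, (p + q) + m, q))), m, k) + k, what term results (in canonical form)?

Answer: k + k + k + k + p + r(r(r(m + p + r(k, m, p), r(q + q, k + k + q + q, k + p + q + q), r(k, k, m) + r(p, q, q)), k + m + q + r(m + q, m + p + p, r(m, q, k)) + r(q, p, m), r(k + k + m + m + p + q + q, m + m + p + q + q + q + q, r(k + k + m + m, m + p + q, q))), m, k)

Derivation:
Canonical form:  k + k + k + k + p + r(r(r(m + p + r(k, m, p), r(k + p + q + q + r(m, q, k), k + k + q + q, k + p + q + q), r(k, k, m) + r(p, q, q)), k + m + q + r(m + q, m + p + p, r(m, q, k)) + r(q, p, m), r(k + k + m + m + p + q + q, m + m + p + q + q + q + q, r(k + k + m + m, m + p + q, q))), m, k)
Apply R3:  consuming k, p, r(m, q, k);  w := q + q
The variable takes the whole remainder — replace the entire application.
Result:  k + k + k + k + p + r(r(r(m + p + r(k, m, p), r(q + q, k + k + q + q, k + p + q + q), r(k, k, m) + r(p, q, q)), k + m + q + r(m + q, m + p + p, r(m, q, k)) + r(q, p, m), r(k + k + m + m + p + q + q, m + m + p + q + q + q + q, r(k + k + m + m, m + p + q, q))), m, k)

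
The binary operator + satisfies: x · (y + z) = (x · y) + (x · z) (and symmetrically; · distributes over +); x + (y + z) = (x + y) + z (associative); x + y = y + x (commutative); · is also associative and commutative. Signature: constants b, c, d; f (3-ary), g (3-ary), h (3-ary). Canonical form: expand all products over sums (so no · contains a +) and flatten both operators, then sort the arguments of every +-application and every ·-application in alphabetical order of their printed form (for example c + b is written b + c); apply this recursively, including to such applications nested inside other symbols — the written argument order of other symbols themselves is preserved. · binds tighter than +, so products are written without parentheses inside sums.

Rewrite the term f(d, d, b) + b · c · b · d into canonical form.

Answer: b · b · c · d + f(d, d, b)

Derivation:
Un-nest:  f(d, d, b) + b · b · c · d
Sort:  b · b · c · d + f(d, d, b)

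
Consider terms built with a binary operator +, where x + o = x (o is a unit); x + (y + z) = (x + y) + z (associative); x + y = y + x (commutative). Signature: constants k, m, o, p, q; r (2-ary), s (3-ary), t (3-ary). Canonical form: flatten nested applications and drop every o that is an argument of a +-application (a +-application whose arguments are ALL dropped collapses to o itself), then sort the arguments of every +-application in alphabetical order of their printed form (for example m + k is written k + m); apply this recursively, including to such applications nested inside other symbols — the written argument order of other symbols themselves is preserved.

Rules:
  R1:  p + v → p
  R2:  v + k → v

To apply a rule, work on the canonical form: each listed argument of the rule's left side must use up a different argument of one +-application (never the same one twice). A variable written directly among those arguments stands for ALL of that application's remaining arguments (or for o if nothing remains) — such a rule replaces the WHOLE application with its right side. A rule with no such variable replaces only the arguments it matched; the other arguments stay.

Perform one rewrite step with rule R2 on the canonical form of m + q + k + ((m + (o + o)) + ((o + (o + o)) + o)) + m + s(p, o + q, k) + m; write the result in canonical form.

Canonical form:  k + m + m + m + m + q + s(p, q, k)
Match R2:  consume k;  v := m + m + m + m + q + s(p, q, k)
Every leftover argument binds to the variable; the entire application is replaced.
Giving:  m + m + m + m + q + s(p, q, k)

Answer: m + m + m + m + q + s(p, q, k)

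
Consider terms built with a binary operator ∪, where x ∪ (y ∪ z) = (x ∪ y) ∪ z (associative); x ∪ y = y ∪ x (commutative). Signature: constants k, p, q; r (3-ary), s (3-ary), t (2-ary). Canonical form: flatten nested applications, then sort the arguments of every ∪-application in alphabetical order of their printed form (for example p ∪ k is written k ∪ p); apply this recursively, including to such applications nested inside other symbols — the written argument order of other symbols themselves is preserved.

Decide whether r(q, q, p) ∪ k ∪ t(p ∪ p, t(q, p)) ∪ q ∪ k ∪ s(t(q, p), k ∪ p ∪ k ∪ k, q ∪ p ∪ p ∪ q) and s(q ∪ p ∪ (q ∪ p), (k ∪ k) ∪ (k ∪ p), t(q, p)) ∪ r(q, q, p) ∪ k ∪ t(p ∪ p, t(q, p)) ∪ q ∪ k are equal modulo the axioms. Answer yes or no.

Answer: no — k ∪ k ∪ q ∪ r(q, q, p) ∪ s(t(q, p), k ∪ k ∪ k ∪ p, p ∪ p ∪ q ∪ q) ∪ t(p ∪ p, t(q, p)) vs k ∪ k ∪ q ∪ r(q, q, p) ∪ s(p ∪ p ∪ q ∪ q, k ∪ k ∪ k ∪ p, t(q, p)) ∪ t(p ∪ p, t(q, p))

Derivation:
Left:  r(q, q, p) ∪ k ∪ t(p ∪ p, t(q, p)) ∪ q ∪ k ∪ s(t(q, p), k ∪ p ∪ k ∪ k, q ∪ p ∪ p ∪ q)
  Simplify inside:  s(t(q, p), k ∪ p ∪ k ∪ k, q ∪ p ∪ p ∪ q)  →  s(t(q, p), k ∪ k ∪ k ∪ p, p ∪ p ∪ q ∪ q)
  Order the arguments:  k ∪ k ∪ q ∪ r(q, q, p) ∪ s(t(q, p), k ∪ k ∪ k ∪ p, p ∪ p ∪ q ∪ q) ∪ t(p ∪ p, t(q, p))
Right:  s(q ∪ p ∪ (q ∪ p), (k ∪ k) ∪ (k ∪ p), t(q, p)) ∪ r(q, q, p) ∪ k ∪ t(p ∪ p, t(q, p)) ∪ q ∪ k
  Simplify inside:  s(q ∪ p ∪ (q ∪ p), (k ∪ k) ∪ (k ∪ p), t(q, p))  →  s(p ∪ p ∪ q ∪ q, k ∪ k ∪ k ∪ p, t(q, p))
  Sort:  k ∪ k ∪ q ∪ r(q, q, p) ∪ s(p ∪ p ∪ q ∪ q, k ∪ k ∪ k ∪ p, t(q, p)) ∪ t(p ∪ p, t(q, p))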